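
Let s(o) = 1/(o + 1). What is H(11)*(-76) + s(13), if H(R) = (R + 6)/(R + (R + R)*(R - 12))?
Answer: 18099/154 ≈ 117.53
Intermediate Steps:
s(o) = 1/(1 + o)
H(R) = (6 + R)/(R + 2*R*(-12 + R)) (H(R) = (6 + R)/(R + (2*R)*(-12 + R)) = (6 + R)/(R + 2*R*(-12 + R)))
H(11)*(-76) + s(13) = ((6 + 11)/(11*(-23 + 2*11)))*(-76) + 1/(1 + 13) = ((1/11)*17/(-23 + 22))*(-76) + 1/14 = ((1/11)*17/(-1))*(-76) + 1/14 = ((1/11)*(-1)*17)*(-76) + 1/14 = -17/11*(-76) + 1/14 = 1292/11 + 1/14 = 18099/154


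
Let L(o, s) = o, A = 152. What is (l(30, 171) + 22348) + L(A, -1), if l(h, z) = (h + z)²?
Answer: 62901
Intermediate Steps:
(l(30, 171) + 22348) + L(A, -1) = ((30 + 171)² + 22348) + 152 = (201² + 22348) + 152 = (40401 + 22348) + 152 = 62749 + 152 = 62901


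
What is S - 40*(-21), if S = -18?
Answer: 822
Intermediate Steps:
S - 40*(-21) = -18 - 40*(-21) = -18 + 840 = 822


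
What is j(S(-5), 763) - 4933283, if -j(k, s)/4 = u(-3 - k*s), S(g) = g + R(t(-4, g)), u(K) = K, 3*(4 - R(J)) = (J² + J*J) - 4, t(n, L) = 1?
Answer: -14802865/3 ≈ -4.9343e+6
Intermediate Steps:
R(J) = 16/3 - 2*J²/3 (R(J) = 4 - ((J² + J*J) - 4)/3 = 4 - ((J² + J²) - 4)/3 = 4 - (2*J² - 4)/3 = 4 - (-4 + 2*J²)/3 = 4 + (4/3 - 2*J²/3) = 16/3 - 2*J²/3)
S(g) = 14/3 + g (S(g) = g + (16/3 - ⅔*1²) = g + (16/3 - ⅔*1) = g + (16/3 - ⅔) = g + 14/3 = 14/3 + g)
j(k, s) = 12 + 4*k*s (j(k, s) = -4*(-3 - k*s) = 12 + 4*k*s)
j(S(-5), 763) - 4933283 = (12 + 4*(14/3 - 5)*763) - 4933283 = (12 + 4*(-⅓)*763) - 4933283 = (12 - 3052/3) - 4933283 = -3016/3 - 4933283 = -14802865/3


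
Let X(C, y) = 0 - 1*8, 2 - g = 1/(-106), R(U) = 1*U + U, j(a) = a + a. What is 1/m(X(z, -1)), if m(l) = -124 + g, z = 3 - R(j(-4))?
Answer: -106/12931 ≈ -0.0081974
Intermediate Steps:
j(a) = 2*a
R(U) = 2*U (R(U) = U + U = 2*U)
g = 213/106 (g = 2 - 1/(-106) = 2 - 1*(-1/106) = 2 + 1/106 = 213/106 ≈ 2.0094)
z = 19 (z = 3 - 2*2*(-4) = 3 - 2*(-8) = 3 - 1*(-16) = 3 + 16 = 19)
X(C, y) = -8 (X(C, y) = 0 - 8 = -8)
m(l) = -12931/106 (m(l) = -124 + 213/106 = -12931/106)
1/m(X(z, -1)) = 1/(-12931/106) = -106/12931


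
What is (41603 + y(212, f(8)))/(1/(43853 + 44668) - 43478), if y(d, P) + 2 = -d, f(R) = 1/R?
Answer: -3663795669/3848716037 ≈ -0.95195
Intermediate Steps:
y(d, P) = -2 - d
(41603 + y(212, f(8)))/(1/(43853 + 44668) - 43478) = (41603 + (-2 - 1*212))/(1/(43853 + 44668) - 43478) = (41603 + (-2 - 212))/(1/88521 - 43478) = (41603 - 214)/(1/88521 - 43478) = 41389/(-3848716037/88521) = 41389*(-88521/3848716037) = -3663795669/3848716037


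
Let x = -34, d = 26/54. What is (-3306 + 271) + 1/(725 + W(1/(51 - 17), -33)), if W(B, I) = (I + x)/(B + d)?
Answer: -12616488/4157 ≈ -3035.0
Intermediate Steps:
d = 13/27 (d = 26*(1/54) = 13/27 ≈ 0.48148)
W(B, I) = (-34 + I)/(13/27 + B) (W(B, I) = (I - 34)/(B + 13/27) = (-34 + I)/(13/27 + B))
(-3306 + 271) + 1/(725 + W(1/(51 - 17), -33)) = (-3306 + 271) + 1/(725 + 27*(-34 - 33)/(13 + 27/(51 - 17))) = -3035 + 1/(725 + 27*(-67)/(13 + 27/34)) = -3035 + 1/(725 + 27*(-67)/(469/34)) = -3035 + 1/(725 + 27*(34/469)*(-67)) = -3035 + 1/(725 - 918/7) = -3035 + 1/(4157/7) = -3035 + 7/4157 = -12616488/4157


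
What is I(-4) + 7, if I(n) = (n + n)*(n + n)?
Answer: 71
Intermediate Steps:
I(n) = 4*n**2 (I(n) = (2*n)*(2*n) = 4*n**2)
I(-4) + 7 = 4*(-4)**2 + 7 = 4*16 + 7 = 64 + 7 = 71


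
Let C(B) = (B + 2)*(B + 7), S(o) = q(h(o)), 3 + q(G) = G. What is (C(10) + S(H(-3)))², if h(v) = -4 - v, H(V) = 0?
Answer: 38809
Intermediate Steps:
q(G) = -3 + G
S(o) = -7 - o (S(o) = -3 + (-4 - o) = -7 - o)
C(B) = (2 + B)*(7 + B)
(C(10) + S(H(-3)))² = ((14 + 10² + 9*10) + (-7 - 1*0))² = ((14 + 100 + 90) + (-7 + 0))² = (204 - 7)² = 197² = 38809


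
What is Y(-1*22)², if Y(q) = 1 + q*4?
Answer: 7569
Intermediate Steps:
Y(q) = 1 + 4*q
Y(-1*22)² = (1 + 4*(-1*22))² = (1 + 4*(-22))² = (1 - 88)² = (-87)² = 7569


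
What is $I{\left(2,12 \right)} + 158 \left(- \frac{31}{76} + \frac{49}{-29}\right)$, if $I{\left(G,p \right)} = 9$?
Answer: $- \frac{355299}{1102} \approx -322.41$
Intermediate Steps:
$I{\left(2,12 \right)} + 158 \left(- \frac{31}{76} + \frac{49}{-29}\right) = 9 + 158 \left(- \frac{31}{76} + \frac{49}{-29}\right) = 9 + 158 \left(\left(-31\right) \frac{1}{76} + 49 \left(- \frac{1}{29}\right)\right) = 9 + 158 \left(- \frac{31}{76} - \frac{49}{29}\right) = 9 + 158 \left(- \frac{4623}{2204}\right) = 9 - \frac{365217}{1102} = - \frac{355299}{1102}$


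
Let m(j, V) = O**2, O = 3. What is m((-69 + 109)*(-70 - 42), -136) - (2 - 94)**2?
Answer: -8455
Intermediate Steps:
m(j, V) = 9 (m(j, V) = 3**2 = 9)
m((-69 + 109)*(-70 - 42), -136) - (2 - 94)**2 = 9 - (2 - 94)**2 = 9 - 1*(-92)**2 = 9 - 1*8464 = 9 - 8464 = -8455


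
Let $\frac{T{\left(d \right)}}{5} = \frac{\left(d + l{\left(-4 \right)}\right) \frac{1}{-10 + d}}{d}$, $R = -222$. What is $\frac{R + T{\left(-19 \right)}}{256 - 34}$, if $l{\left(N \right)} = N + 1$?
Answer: $- \frac{61216}{61161} \approx -1.0009$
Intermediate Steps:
$l{\left(N \right)} = 1 + N$
$T{\left(d \right)} = \frac{5 \left(-3 + d\right)}{d \left(-10 + d\right)}$ ($T{\left(d \right)} = 5 \frac{\left(d + \left(1 - 4\right)\right) \frac{1}{-10 + d}}{d} = 5 \frac{\left(d - 3\right) \frac{1}{-10 + d}}{d} = 5 \frac{\left(-3 + d\right) \frac{1}{-10 + d}}{d} = 5 \frac{\frac{1}{-10 + d} \left(-3 + d\right)}{d} = 5 \frac{-3 + d}{d \left(-10 + d\right)} = \frac{5 \left(-3 + d\right)}{d \left(-10 + d\right)}$)
$\frac{R + T{\left(-19 \right)}}{256 - 34} = \frac{-222 + \frac{5 \left(-3 - 19\right)}{\left(-19\right) \left(-10 - 19\right)}}{256 - 34} = \frac{-222 + 5 \left(- \frac{1}{19}\right) \frac{1}{-29} \left(-22\right)}{222} = \left(-222 + 5 \left(- \frac{1}{19}\right) \left(- \frac{1}{29}\right) \left(-22\right)\right) \frac{1}{222} = \left(-222 - \frac{110}{551}\right) \frac{1}{222} = \left(- \frac{122432}{551}\right) \frac{1}{222} = - \frac{61216}{61161}$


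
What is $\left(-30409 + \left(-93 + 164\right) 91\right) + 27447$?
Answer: $3499$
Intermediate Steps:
$\left(-30409 + \left(-93 + 164\right) 91\right) + 27447 = \left(-30409 + 71 \cdot 91\right) + 27447 = \left(-30409 + 6461\right) + 27447 = -23948 + 27447 = 3499$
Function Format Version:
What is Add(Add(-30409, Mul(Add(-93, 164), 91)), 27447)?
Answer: 3499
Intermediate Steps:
Add(Add(-30409, Mul(Add(-93, 164), 91)), 27447) = Add(Add(-30409, Mul(71, 91)), 27447) = Add(Add(-30409, 6461), 27447) = Add(-23948, 27447) = 3499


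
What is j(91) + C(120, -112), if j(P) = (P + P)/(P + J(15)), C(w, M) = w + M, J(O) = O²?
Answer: 1355/158 ≈ 8.5759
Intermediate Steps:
C(w, M) = M + w
j(P) = 2*P/(225 + P) (j(P) = (P + P)/(P + 15²) = (2*P)/(P + 225) = (2*P)/(225 + P) = 2*P/(225 + P))
j(91) + C(120, -112) = 2*91/(225 + 91) + (-112 + 120) = 2*91/316 + 8 = 2*91*(1/316) + 8 = 91/158 + 8 = 1355/158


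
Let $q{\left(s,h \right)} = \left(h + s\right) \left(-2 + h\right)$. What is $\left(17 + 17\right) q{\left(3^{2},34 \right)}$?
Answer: $46784$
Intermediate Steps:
$q{\left(s,h \right)} = \left(-2 + h\right) \left(h + s\right)$
$\left(17 + 17\right) q{\left(3^{2},34 \right)} = \left(17 + 17\right) \left(34^{2} - 68 - 2 \cdot 3^{2} + 34 \cdot 3^{2}\right) = 34 \left(1156 - 68 - 18 + 34 \cdot 9\right) = 34 \left(1156 - 68 - 18 + 306\right) = 34 \cdot 1376 = 46784$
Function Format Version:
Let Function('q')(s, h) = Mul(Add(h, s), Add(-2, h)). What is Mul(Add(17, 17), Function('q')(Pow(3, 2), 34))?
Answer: 46784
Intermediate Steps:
Function('q')(s, h) = Mul(Add(-2, h), Add(h, s))
Mul(Add(17, 17), Function('q')(Pow(3, 2), 34)) = Mul(Add(17, 17), Add(Pow(34, 2), Mul(-2, 34), Mul(-2, Pow(3, 2)), Mul(34, Pow(3, 2)))) = Mul(34, Add(1156, -68, Mul(-2, 9), Mul(34, 9))) = Mul(34, Add(1156, -68, -18, 306)) = Mul(34, 1376) = 46784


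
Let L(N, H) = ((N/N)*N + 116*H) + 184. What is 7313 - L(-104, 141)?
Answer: -9123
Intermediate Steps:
L(N, H) = 184 + N + 116*H (L(N, H) = (1*N + 116*H) + 184 = (N + 116*H) + 184 = 184 + N + 116*H)
7313 - L(-104, 141) = 7313 - (184 - 104 + 116*141) = 7313 - (184 - 104 + 16356) = 7313 - 1*16436 = 7313 - 16436 = -9123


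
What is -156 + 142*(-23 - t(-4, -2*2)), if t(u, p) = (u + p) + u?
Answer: -1718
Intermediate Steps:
t(u, p) = p + 2*u (t(u, p) = (p + u) + u = p + 2*u)
-156 + 142*(-23 - t(-4, -2*2)) = -156 + 142*(-23 - (-2*2 + 2*(-4))) = -156 + 142*(-23 - (-4 - 8)) = -156 + 142*(-23 - 1*(-12)) = -156 + 142*(-23 + 12) = -156 + 142*(-11) = -156 - 1562 = -1718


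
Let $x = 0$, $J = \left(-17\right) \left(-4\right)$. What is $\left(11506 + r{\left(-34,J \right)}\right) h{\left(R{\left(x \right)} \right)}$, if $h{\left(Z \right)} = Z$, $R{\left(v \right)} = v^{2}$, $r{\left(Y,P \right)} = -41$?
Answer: $0$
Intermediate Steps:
$J = 68$
$\left(11506 + r{\left(-34,J \right)}\right) h{\left(R{\left(x \right)} \right)} = \left(11506 - 41\right) 0^{2} = 11465 \cdot 0 = 0$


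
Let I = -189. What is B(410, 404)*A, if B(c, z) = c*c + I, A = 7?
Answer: 1175377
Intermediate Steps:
B(c, z) = -189 + c² (B(c, z) = c*c - 189 = c² - 189 = -189 + c²)
B(410, 404)*A = (-189 + 410²)*7 = (-189 + 168100)*7 = 167911*7 = 1175377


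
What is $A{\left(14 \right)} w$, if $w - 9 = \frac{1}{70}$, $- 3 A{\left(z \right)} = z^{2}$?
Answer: $- \frac{8834}{15} \approx -588.93$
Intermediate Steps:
$A{\left(z \right)} = - \frac{z^{2}}{3}$
$w = \frac{631}{70}$ ($w = 9 + \frac{1}{70} = \frac{631}{70} \approx 9.0143$)
$A{\left(14 \right)} w = - \frac{14^{2}}{3} \cdot \frac{631}{70} = \left(- \frac{1}{3}\right) 196 \cdot \frac{631}{70} = \left(- \frac{196}{3}\right) \frac{631}{70} = - \frac{8834}{15}$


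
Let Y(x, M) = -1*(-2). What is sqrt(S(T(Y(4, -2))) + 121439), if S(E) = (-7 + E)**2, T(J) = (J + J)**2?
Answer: 28*sqrt(155) ≈ 348.60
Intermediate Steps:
Y(x, M) = 2
T(J) = 4*J**2 (T(J) = (2*J)**2 = 4*J**2)
sqrt(S(T(Y(4, -2))) + 121439) = sqrt((-7 + 4*2**2)**2 + 121439) = sqrt((-7 + 4*4)**2 + 121439) = sqrt((-7 + 16)**2 + 121439) = sqrt(9**2 + 121439) = sqrt(81 + 121439) = sqrt(121520) = 28*sqrt(155)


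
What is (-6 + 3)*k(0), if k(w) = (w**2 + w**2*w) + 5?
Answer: -15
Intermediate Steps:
k(w) = 5 + w**2 + w**3 (k(w) = (w**2 + w**3) + 5 = 5 + w**2 + w**3)
(-6 + 3)*k(0) = (-6 + 3)*(5 + 0**2 + 0**3) = -3*(5 + 0 + 0) = -3*5 = -15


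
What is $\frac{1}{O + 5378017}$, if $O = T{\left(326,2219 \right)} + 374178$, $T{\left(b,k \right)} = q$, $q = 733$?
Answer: $\frac{1}{5752928} \approx 1.7382 \cdot 10^{-7}$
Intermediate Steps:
$T{\left(b,k \right)} = 733$
$O = 374911$ ($O = 733 + 374178 = 374911$)
$\frac{1}{O + 5378017} = \frac{1}{374911 + 5378017} = \frac{1}{5752928}$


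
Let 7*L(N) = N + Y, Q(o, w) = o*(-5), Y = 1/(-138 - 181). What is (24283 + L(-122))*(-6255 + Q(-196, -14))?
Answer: -285825980500/2233 ≈ -1.2800e+8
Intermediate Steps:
Y = -1/319 (Y = 1/(-319) = -1/319 ≈ -0.0031348)
Q(o, w) = -5*o
L(N) = -1/2233 + N/7 (L(N) = (N - 1/319)/7 = (-1/319 + N)/7 = -1/2233 + N/7)
(24283 + L(-122))*(-6255 + Q(-196, -14)) = (24283 + (-1/2233 + (1/7)*(-122)))*(-6255 - 5*(-196)) = (24283 + (-1/2233 - 122/7))*(-6255 + 980) = (24283 - 38919/2233)*(-5275) = (54185020/2233)*(-5275) = -285825980500/2233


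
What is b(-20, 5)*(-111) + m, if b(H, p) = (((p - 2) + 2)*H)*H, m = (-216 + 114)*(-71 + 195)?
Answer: -234648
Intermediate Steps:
m = -12648 (m = -102*124 = -12648)
b(H, p) = p*H**2 (b(H, p) = (((-2 + p) + 2)*H)*H = (p*H)*H = (H*p)*H = p*H**2)
b(-20, 5)*(-111) + m = (5*(-20)**2)*(-111) - 12648 = (5*400)*(-111) - 12648 = 2000*(-111) - 12648 = -222000 - 12648 = -234648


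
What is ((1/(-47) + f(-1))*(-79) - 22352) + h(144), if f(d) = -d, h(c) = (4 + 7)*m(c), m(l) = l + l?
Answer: -905282/47 ≈ -19261.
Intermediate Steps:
m(l) = 2*l
h(c) = 22*c (h(c) = (4 + 7)*(2*c) = 11*(2*c) = 22*c)
((1/(-47) + f(-1))*(-79) - 22352) + h(144) = ((1/(-47) - 1*(-1))*(-79) - 22352) + 22*144 = ((-1/47 + 1)*(-79) - 22352) + 3168 = ((46/47)*(-79) - 22352) + 3168 = (-3634/47 - 22352) + 3168 = -1054178/47 + 3168 = -905282/47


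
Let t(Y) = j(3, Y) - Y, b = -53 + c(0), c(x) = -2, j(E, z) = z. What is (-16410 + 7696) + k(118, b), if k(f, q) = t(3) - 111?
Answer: -8825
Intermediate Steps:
b = -55 (b = -53 - 2 = -55)
t(Y) = 0 (t(Y) = Y - Y = 0)
k(f, q) = -111 (k(f, q) = 0 - 111 = -111)
(-16410 + 7696) + k(118, b) = (-16410 + 7696) - 111 = -8714 - 111 = -8825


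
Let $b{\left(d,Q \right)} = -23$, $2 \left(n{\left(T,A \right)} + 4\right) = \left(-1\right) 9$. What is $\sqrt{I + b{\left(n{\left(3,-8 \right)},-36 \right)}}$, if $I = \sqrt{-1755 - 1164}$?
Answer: $\sqrt{-23 + i \sqrt{2919}} \approx 4.2261 + 6.3922 i$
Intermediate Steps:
$n{\left(T,A \right)} = - \frac{17}{2}$ ($n{\left(T,A \right)} = -4 + \frac{\left(-1\right) 9}{2} = -4 + \frac{1}{2} \left(-9\right) = -4 - \frac{9}{2} = - \frac{17}{2}$)
$I = i \sqrt{2919}$ ($I = \sqrt{-2919} = i \sqrt{2919} \approx 54.028 i$)
$\sqrt{I + b{\left(n{\left(3,-8 \right)},-36 \right)}} = \sqrt{i \sqrt{2919} - 23} = \sqrt{-23 + i \sqrt{2919}}$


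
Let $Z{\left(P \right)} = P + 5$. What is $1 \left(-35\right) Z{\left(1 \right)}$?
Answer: $-210$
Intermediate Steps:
$Z{\left(P \right)} = 5 + P$
$1 \left(-35\right) Z{\left(1 \right)} = 1 \left(-35\right) \left(5 + 1\right) = \left(-35\right) 6 = -210$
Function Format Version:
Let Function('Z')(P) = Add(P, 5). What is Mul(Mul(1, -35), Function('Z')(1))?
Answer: -210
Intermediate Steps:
Function('Z')(P) = Add(5, P)
Mul(Mul(1, -35), Function('Z')(1)) = Mul(Mul(1, -35), Add(5, 1)) = Mul(-35, 6) = -210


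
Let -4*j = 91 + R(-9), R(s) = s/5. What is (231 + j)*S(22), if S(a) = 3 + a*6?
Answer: 56349/2 ≈ 28175.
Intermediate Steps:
R(s) = s/5 (R(s) = s*(⅕) = s/5)
j = -223/10 (j = -(91 + (⅕)*(-9))/4 = -(91 - 9/5)/4 = -¼*446/5 = -223/10 ≈ -22.300)
S(a) = 3 + 6*a
(231 + j)*S(22) = (231 - 223/10)*(3 + 6*22) = 2087*(3 + 132)/10 = (2087/10)*135 = 56349/2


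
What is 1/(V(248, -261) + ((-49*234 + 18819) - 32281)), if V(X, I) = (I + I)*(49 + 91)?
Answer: -1/98008 ≈ -1.0203e-5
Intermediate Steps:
V(X, I) = 280*I (V(X, I) = (2*I)*140 = 280*I)
1/(V(248, -261) + ((-49*234 + 18819) - 32281)) = 1/(280*(-261) + ((-49*234 + 18819) - 32281)) = 1/(-73080 + ((-11466 + 18819) - 32281)) = 1/(-73080 + (7353 - 32281)) = 1/(-73080 - 24928) = 1/(-98008) = -1/98008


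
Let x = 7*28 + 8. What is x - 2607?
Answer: -2403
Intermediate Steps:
x = 204 (x = 196 + 8 = 204)
x - 2607 = 204 - 2607 = -2403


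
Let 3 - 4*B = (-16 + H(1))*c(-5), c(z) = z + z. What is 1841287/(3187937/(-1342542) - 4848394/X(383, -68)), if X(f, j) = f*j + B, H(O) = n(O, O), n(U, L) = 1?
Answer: 257886991339107942/25704115158541 ≈ 10033.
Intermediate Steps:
H(O) = 1
c(z) = 2*z
B = -147/4 (B = ¾ - (-16 + 1)*2*(-5)/4 = ¾ - (-15)*(-10)/4 = ¾ - ¼*150 = ¾ - 75/2 = -147/4 ≈ -36.750)
X(f, j) = -147/4 + f*j (X(f, j) = f*j - 147/4 = -147/4 + f*j)
1841287/(3187937/(-1342542) - 4848394/X(383, -68)) = 1841287/(3187937/(-1342542) - 4848394/(-147/4 + 383*(-68))) = 1841287/(3187937*(-1/1342542) - 4848394/(-147/4 - 26044)) = 1841287/(-3187937/1342542 - 4848394/(-104323/4)) = 1841287/(-3187937/1342542 - 4848394*(-4/104323)) = 1841287/(-3187937/1342542 + 19393576/104323) = 1841287/(25704115158541/140058009066) = 1841287*(140058009066/25704115158541) = 257886991339107942/25704115158541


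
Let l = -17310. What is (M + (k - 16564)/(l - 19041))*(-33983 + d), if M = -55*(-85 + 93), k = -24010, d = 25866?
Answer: 129497530322/36351 ≈ 3.5624e+6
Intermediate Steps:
M = -440 (M = -55*8 = -440)
(M + (k - 16564)/(l - 19041))*(-33983 + d) = (-440 + (-24010 - 16564)/(-17310 - 19041))*(-33983 + 25866) = (-440 - 40574/(-36351))*(-8117) = (-440 - 40574*(-1/36351))*(-8117) = (-440 + 40574/36351)*(-8117) = -15953866/36351*(-8117) = 129497530322/36351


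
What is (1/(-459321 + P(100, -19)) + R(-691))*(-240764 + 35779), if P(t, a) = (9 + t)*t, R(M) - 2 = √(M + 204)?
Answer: -183838952385/448421 - 204985*I*√487 ≈ -4.0997e+5 - 4.5236e+6*I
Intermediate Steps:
R(M) = 2 + √(204 + M) (R(M) = 2 + √(M + 204) = 2 + √(204 + M))
P(t, a) = t*(9 + t)
(1/(-459321 + P(100, -19)) + R(-691))*(-240764 + 35779) = (1/(-459321 + 100*(9 + 100)) + (2 + √(204 - 691)))*(-240764 + 35779) = (1/(-459321 + 100*109) + (2 + √(-487)))*(-204985) = (1/(-459321 + 10900) + (2 + I*√487))*(-204985) = (1/(-448421) + (2 + I*√487))*(-204985) = (-1/448421 + (2 + I*√487))*(-204985) = (896841/448421 + I*√487)*(-204985) = -183838952385/448421 - 204985*I*√487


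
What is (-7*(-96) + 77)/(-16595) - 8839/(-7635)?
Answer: 28192918/25340565 ≈ 1.1126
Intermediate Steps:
(-7*(-96) + 77)/(-16595) - 8839/(-7635) = (672 + 77)*(-1/16595) - 8839*(-1/7635) = 749*(-1/16595) + 8839/7635 = -749/16595 + 8839/7635 = 28192918/25340565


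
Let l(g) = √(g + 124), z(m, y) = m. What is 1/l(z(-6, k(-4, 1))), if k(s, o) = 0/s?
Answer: √118/118 ≈ 0.092057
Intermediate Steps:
k(s, o) = 0
l(g) = √(124 + g)
1/l(z(-6, k(-4, 1))) = 1/(√(124 - 6)) = 1/(√118) = √118/118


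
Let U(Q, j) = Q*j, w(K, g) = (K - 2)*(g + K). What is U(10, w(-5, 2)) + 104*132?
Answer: 13938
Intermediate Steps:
w(K, g) = (-2 + K)*(K + g)
U(10, w(-5, 2)) + 104*132 = 10*((-5)**2 - 2*(-5) - 2*2 - 5*2) + 104*132 = 10*(25 + 10 - 4 - 10) + 13728 = 10*21 + 13728 = 210 + 13728 = 13938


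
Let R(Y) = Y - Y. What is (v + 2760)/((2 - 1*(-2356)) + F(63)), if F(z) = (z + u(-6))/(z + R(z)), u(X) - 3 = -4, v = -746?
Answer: 63441/74308 ≈ 0.85376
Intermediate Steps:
R(Y) = 0
u(X) = -1 (u(X) = 3 - 4 = -1)
F(z) = (-1 + z)/z (F(z) = (z - 1)/(z + 0) = (-1 + z)/z)
(v + 2760)/((2 - 1*(-2356)) + F(63)) = (-746 + 2760)/((2 - 1*(-2356)) + (-1 + 63)/63) = 2014/((2 + 2356) + (1/63)*62) = 2014/(2358 + 62/63) = 2014/(148616/63) = 2014*(63/148616) = 63441/74308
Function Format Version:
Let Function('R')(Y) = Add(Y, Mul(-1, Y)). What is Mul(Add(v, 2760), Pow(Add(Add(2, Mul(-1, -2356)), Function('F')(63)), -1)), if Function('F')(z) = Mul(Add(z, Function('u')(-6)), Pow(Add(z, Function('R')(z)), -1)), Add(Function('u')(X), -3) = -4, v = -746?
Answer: Rational(63441, 74308) ≈ 0.85376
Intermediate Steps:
Function('R')(Y) = 0
Function('u')(X) = -1 (Function('u')(X) = Add(3, -4) = -1)
Function('F')(z) = Mul(Pow(z, -1), Add(-1, z)) (Function('F')(z) = Mul(Add(z, -1), Pow(Add(z, 0), -1)) = Mul(Add(-1, z), Pow(z, -1)) = Mul(Pow(z, -1), Add(-1, z)))
Mul(Add(v, 2760), Pow(Add(Add(2, Mul(-1, -2356)), Function('F')(63)), -1)) = Mul(Add(-746, 2760), Pow(Add(Add(2, Mul(-1, -2356)), Mul(Pow(63, -1), Add(-1, 63))), -1)) = Mul(2014, Pow(Add(Add(2, 2356), Mul(Rational(1, 63), 62)), -1)) = Mul(2014, Pow(Add(2358, Rational(62, 63)), -1)) = Mul(2014, Pow(Rational(148616, 63), -1)) = Mul(2014, Rational(63, 148616)) = Rational(63441, 74308)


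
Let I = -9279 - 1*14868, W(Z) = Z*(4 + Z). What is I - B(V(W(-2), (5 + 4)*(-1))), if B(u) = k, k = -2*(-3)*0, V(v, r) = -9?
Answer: -24147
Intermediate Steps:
I = -24147 (I = -9279 - 14868 = -24147)
k = 0 (k = 6*0 = 0)
B(u) = 0
I - B(V(W(-2), (5 + 4)*(-1))) = -24147 - 1*0 = -24147 + 0 = -24147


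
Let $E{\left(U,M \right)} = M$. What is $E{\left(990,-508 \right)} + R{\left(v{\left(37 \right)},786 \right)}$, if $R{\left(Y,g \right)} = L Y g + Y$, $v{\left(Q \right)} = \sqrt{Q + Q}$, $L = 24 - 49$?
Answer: $-508 - 19649 \sqrt{74} \approx -1.6954 \cdot 10^{5}$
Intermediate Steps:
$L = -25$ ($L = 24 - 49 = -25$)
$v{\left(Q \right)} = \sqrt{2} \sqrt{Q}$ ($v{\left(Q \right)} = \sqrt{2 Q} = \sqrt{2} \sqrt{Q}$)
$R{\left(Y,g \right)} = Y - 25 Y g$ ($R{\left(Y,g \right)} = - 25 Y g + Y = Y - 25 Y g$)
$E{\left(990,-508 \right)} + R{\left(v{\left(37 \right)},786 \right)} = -508 + \sqrt{2} \sqrt{37} \left(1 - 19650\right) = -508 + \sqrt{74} \left(1 - 19650\right) = -508 + \sqrt{74} \left(-19649\right) = -508 - 19649 \sqrt{74}$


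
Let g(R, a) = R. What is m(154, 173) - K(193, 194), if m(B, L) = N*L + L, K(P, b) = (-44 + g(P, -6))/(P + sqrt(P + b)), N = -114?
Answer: -720643995/36862 + 447*sqrt(43)/36862 ≈ -19550.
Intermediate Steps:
K(P, b) = (-44 + P)/(P + sqrt(P + b))
m(B, L) = -113*L (m(B, L) = -114*L + L = -113*L)
m(154, 173) - K(193, 194) = -113*173 - (-44 + 193)/(193 + sqrt(193 + 194)) = -19549 - 149/(193 + sqrt(387)) = -19549 - 149/(193 + 3*sqrt(43))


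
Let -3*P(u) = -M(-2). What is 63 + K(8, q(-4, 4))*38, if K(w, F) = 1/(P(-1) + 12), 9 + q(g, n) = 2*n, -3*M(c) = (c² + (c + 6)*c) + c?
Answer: 66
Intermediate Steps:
M(c) = -c/3 - c²/3 - c*(6 + c)/3 (M(c) = -((c² + (c + 6)*c) + c)/3 = -((c² + (6 + c)*c) + c)/3 = -((c² + c*(6 + c)) + c)/3 = -(c + c² + c*(6 + c))/3 = -c/3 - c²/3 - c*(6 + c)/3)
q(g, n) = -9 + 2*n
P(u) = ⅔ (P(u) = -(-1)*(-⅓*(-2)*(7 + 2*(-2)))/3 = -(-1)*(-⅓*(-2)*(7 - 4))/3 = -(-1)*(-⅓*(-2)*3)/3 = -(-1)*2/3 = -⅓*(-2) = ⅔)
K(w, F) = 3/38 (K(w, F) = 1/(⅔ + 12) = 1/(38/3) = 3/38)
63 + K(8, q(-4, 4))*38 = 63 + (3/38)*38 = 63 + 3 = 66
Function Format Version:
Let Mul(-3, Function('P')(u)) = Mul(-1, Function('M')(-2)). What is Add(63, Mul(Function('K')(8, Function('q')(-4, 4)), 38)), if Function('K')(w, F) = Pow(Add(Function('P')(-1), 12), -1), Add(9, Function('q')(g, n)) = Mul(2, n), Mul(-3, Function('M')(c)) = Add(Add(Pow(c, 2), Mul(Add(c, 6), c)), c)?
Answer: 66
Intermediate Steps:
Function('M')(c) = Add(Mul(Rational(-1, 3), c), Mul(Rational(-1, 3), Pow(c, 2)), Mul(Rational(-1, 3), c, Add(6, c))) (Function('M')(c) = Mul(Rational(-1, 3), Add(Add(Pow(c, 2), Mul(Add(c, 6), c)), c)) = Mul(Rational(-1, 3), Add(Add(Pow(c, 2), Mul(Add(6, c), c)), c)) = Mul(Rational(-1, 3), Add(Add(Pow(c, 2), Mul(c, Add(6, c))), c)) = Mul(Rational(-1, 3), Add(c, Pow(c, 2), Mul(c, Add(6, c)))) = Add(Mul(Rational(-1, 3), c), Mul(Rational(-1, 3), Pow(c, 2)), Mul(Rational(-1, 3), c, Add(6, c))))
Function('q')(g, n) = Add(-9, Mul(2, n))
Function('P')(u) = Rational(2, 3) (Function('P')(u) = Mul(Rational(-1, 3), Mul(-1, Mul(Rational(-1, 3), -2, Add(7, Mul(2, -2))))) = Mul(Rational(-1, 3), Mul(-1, Mul(Rational(-1, 3), -2, Add(7, -4)))) = Mul(Rational(-1, 3), Mul(-1, Mul(Rational(-1, 3), -2, 3))) = Mul(Rational(-1, 3), Mul(-1, 2)) = Mul(Rational(-1, 3), -2) = Rational(2, 3))
Function('K')(w, F) = Rational(3, 38) (Function('K')(w, F) = Pow(Add(Rational(2, 3), 12), -1) = Pow(Rational(38, 3), -1) = Rational(3, 38))
Add(63, Mul(Function('K')(8, Function('q')(-4, 4)), 38)) = Add(63, Mul(Rational(3, 38), 38)) = Add(63, 3) = 66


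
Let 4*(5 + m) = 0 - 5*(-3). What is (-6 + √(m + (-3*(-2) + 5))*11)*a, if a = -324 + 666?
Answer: -2052 + 1881*√39 ≈ 9694.8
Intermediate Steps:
m = -5/4 (m = -5 + (0 - 5*(-3))/4 = -5 + (0 + 15)/4 = -5 + (¼)*15 = -5 + 15/4 = -5/4 ≈ -1.2500)
a = 342
(-6 + √(m + (-3*(-2) + 5))*11)*a = (-6 + √(-5/4 + (-3*(-2) + 5))*11)*342 = (-6 + √(-5/4 + (6 + 5))*11)*342 = (-6 + √(-5/4 + 11)*11)*342 = (-6 + √(39/4)*11)*342 = (-6 + (√39/2)*11)*342 = (-6 + 11*√39/2)*342 = -2052 + 1881*√39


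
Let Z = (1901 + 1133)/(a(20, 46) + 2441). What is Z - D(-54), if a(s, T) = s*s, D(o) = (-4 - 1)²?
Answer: -67991/2841 ≈ -23.932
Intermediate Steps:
D(o) = 25 (D(o) = (-5)² = 25)
a(s, T) = s²
Z = 3034/2841 (Z = (1901 + 1133)/(20² + 2441) = 3034/(400 + 2441) = 3034/2841 ≈ 1.0679)
Z - D(-54) = 3034/2841 - 1*25 = 3034/2841 - 25 = -67991/2841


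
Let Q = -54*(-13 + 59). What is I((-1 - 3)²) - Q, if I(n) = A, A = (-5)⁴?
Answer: 3109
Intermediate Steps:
Q = -2484 (Q = -54*46 = -2484)
A = 625
I(n) = 625
I((-1 - 3)²) - Q = 625 - 1*(-2484) = 625 + 2484 = 3109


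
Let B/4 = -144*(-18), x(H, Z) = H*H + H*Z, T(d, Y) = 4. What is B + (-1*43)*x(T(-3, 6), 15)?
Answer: 7100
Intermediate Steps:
x(H, Z) = H² + H*Z
B = 10368 (B = 4*(-144*(-18)) = 4*2592 = 10368)
B + (-1*43)*x(T(-3, 6), 15) = 10368 + (-1*43)*(4*(4 + 15)) = 10368 - 172*19 = 10368 - 43*76 = 10368 - 3268 = 7100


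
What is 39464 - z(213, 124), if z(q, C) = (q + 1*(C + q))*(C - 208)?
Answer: 85664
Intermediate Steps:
z(q, C) = (-208 + C)*(C + 2*q) (z(q, C) = (q + (C + q))*(-208 + C) = (C + 2*q)*(-208 + C) = (-208 + C)*(C + 2*q))
39464 - z(213, 124) = 39464 - (124² - 416*213 - 208*124 + 2*124*213) = 39464 - (15376 - 88608 - 25792 + 52824) = 39464 - 1*(-46200) = 39464 + 46200 = 85664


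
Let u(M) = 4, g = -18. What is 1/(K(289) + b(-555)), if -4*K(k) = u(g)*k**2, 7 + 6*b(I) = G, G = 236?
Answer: -6/500897 ≈ -1.1979e-5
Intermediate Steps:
b(I) = 229/6 (b(I) = -7/6 + (1/6)*236 = -7/6 + 118/3 = 229/6)
K(k) = -k**2
1/(K(289) + b(-555)) = 1/(-1*289**2 + 229/6) = 1/(-1*83521 + 229/6) = 1/(-83521 + 229/6) = 1/(-500897/6) = -6/500897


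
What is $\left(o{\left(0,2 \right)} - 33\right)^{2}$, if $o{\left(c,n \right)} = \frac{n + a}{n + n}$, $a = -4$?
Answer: $\frac{4489}{4} \approx 1122.3$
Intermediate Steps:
$o{\left(c,n \right)} = \frac{-4 + n}{2 n}$ ($o{\left(c,n \right)} = \frac{n - 4}{n + n} = \frac{-4 + n}{2 n}$)
$\left(o{\left(0,2 \right)} - 33\right)^{2} = \left(\frac{-4 + 2}{2 \cdot 2} - 33\right)^{2} = \left(\frac{1}{2} \cdot \frac{1}{2} \left(-2\right) - 33\right)^{2} = \left(- \frac{1}{2} - 33\right)^{2} = \left(- \frac{67}{2}\right)^{2} = \frac{4489}{4}$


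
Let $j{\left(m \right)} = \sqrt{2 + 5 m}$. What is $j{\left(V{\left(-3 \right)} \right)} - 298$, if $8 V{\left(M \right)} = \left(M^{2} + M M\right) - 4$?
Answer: $-298 + \frac{\sqrt{43}}{2} \approx -294.72$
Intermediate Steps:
$V{\left(M \right)} = - \frac{1}{2} + \frac{M^{2}}{4}$ ($V{\left(M \right)} = \frac{\left(M^{2} + M M\right) - 4}{8} = \frac{\left(M^{2} + M^{2}\right) - 4}{8} = \frac{2 M^{2} - 4}{8} = \frac{-4 + 2 M^{2}}{8} = - \frac{1}{2} + \frac{M^{2}}{4}$)
$j{\left(V{\left(-3 \right)} \right)} - 298 = \sqrt{2 + 5 \left(- \frac{1}{2} + \frac{\left(-3\right)^{2}}{4}\right)} - 298 = \sqrt{2 + 5 \left(- \frac{1}{2} + \frac{1}{4} \cdot 9\right)} - 298 = \sqrt{2 + 5 \left(- \frac{1}{2} + \frac{9}{4}\right)} - 298 = \sqrt{2 + 5 \cdot \frac{7}{4}} - 298 = \sqrt{2 + \frac{35}{4}} - 298 = \sqrt{\frac{43}{4}} - 298 = \frac{\sqrt{43}}{2} - 298 = -298 + \frac{\sqrt{43}}{2}$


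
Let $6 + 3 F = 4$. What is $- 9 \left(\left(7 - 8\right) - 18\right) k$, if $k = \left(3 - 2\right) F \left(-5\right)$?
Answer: $570$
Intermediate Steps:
$F = - \frac{2}{3}$ ($F = -2 + \frac{1}{3} \cdot 4 = -2 + \frac{4}{3} = - \frac{2}{3} \approx -0.66667$)
$k = \frac{10}{3}$ ($k = \left(3 - 2\right) \left(- \frac{2}{3}\right) \left(-5\right) = 1 \left(- \frac{2}{3}\right) \left(-5\right) = \left(- \frac{2}{3}\right) \left(-5\right) = \frac{10}{3} \approx 3.3333$)
$- 9 \left(\left(7 - 8\right) - 18\right) k = - 9 \left(\left(7 - 8\right) - 18\right) \frac{10}{3} = - 9 \left(-1 - 18\right) \frac{10}{3} = \left(-9\right) \left(-19\right) \frac{10}{3} = 171 \cdot \frac{10}{3} = 570$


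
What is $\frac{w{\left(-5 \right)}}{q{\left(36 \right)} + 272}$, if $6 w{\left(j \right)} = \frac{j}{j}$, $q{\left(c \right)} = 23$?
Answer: $\frac{1}{1770} \approx 0.00056497$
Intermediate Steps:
$w{\left(j \right)} = \frac{1}{6}$ ($w{\left(j \right)} = \frac{j \frac{1}{j}}{6} = \frac{1}{6} \cdot 1 = \frac{1}{6}$)
$\frac{w{\left(-5 \right)}}{q{\left(36 \right)} + 272} = \frac{1}{23 + 272} \cdot \frac{1}{6} = \frac{1}{295} \cdot \frac{1}{6} = \frac{1}{1770}$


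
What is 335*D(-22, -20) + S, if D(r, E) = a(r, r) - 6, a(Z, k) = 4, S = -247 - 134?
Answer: -1051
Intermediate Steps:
S = -381
D(r, E) = -2 (D(r, E) = 4 - 6 = -2)
335*D(-22, -20) + S = 335*(-2) - 381 = -670 - 381 = -1051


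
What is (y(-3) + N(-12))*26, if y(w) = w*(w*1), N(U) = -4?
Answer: 130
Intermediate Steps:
y(w) = w² (y(w) = w*w = w²)
(y(-3) + N(-12))*26 = ((-3)² - 4)*26 = (9 - 4)*26 = 5*26 = 130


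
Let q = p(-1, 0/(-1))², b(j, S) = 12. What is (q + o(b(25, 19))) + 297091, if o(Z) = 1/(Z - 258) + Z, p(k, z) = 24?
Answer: 73229033/246 ≈ 2.9768e+5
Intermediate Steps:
o(Z) = Z + 1/(-258 + Z) (o(Z) = 1/(-258 + Z) + Z = Z + 1/(-258 + Z))
q = 576 (q = 24² = 576)
(q + o(b(25, 19))) + 297091 = (576 + (1 + 12² - 258*12)/(-258 + 12)) + 297091 = (576 + (1 + 144 - 3096)/(-246)) + 297091 = (576 - 1/246*(-2951)) + 297091 = (576 + 2951/246) + 297091 = 144647/246 + 297091 = 73229033/246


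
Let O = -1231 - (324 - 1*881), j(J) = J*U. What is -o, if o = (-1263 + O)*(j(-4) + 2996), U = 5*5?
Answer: 5609552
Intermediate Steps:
U = 25
j(J) = 25*J (j(J) = J*25 = 25*J)
O = -674 (O = -1231 - (324 - 881) = -1231 - 1*(-557) = -1231 + 557 = -674)
o = -5609552 (o = (-1263 - 674)*(25*(-4) + 2996) = -1937*(-100 + 2996) = -1937*2896 = -5609552)
-o = -1*(-5609552) = 5609552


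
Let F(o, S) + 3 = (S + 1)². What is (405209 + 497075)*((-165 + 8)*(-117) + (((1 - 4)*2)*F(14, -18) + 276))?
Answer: 15274765836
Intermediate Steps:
F(o, S) = -3 + (1 + S)² (F(o, S) = -3 + (S + 1)² = -3 + (1 + S)²)
(405209 + 497075)*((-165 + 8)*(-117) + (((1 - 4)*2)*F(14, -18) + 276)) = (405209 + 497075)*((-165 + 8)*(-117) + (((1 - 4)*2)*(-3 + (1 - 18)²) + 276)) = 902284*(-157*(-117) + ((-3*2)*(-3 + (-17)²) + 276)) = 902284*(18369 + (-6*(-3 + 289) + 276)) = 902284*(18369 + (-6*286 + 276)) = 902284*(18369 + (-1716 + 276)) = 902284*(18369 - 1440) = 902284*16929 = 15274765836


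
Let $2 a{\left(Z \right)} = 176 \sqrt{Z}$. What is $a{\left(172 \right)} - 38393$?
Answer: $-38393 + 176 \sqrt{43} \approx -37239.0$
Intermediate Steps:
$a{\left(Z \right)} = 88 \sqrt{Z}$ ($a{\left(Z \right)} = \frac{176 \sqrt{Z}}{2} = 88 \sqrt{Z}$)
$a{\left(172 \right)} - 38393 = 88 \sqrt{172} - 38393 = 88 \cdot 2 \sqrt{43} - 38393 = 176 \sqrt{43} - 38393 = -38393 + 176 \sqrt{43}$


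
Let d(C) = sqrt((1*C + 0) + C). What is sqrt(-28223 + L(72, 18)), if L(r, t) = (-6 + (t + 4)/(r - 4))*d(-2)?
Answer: sqrt(-8156447 - 3281*I)/17 ≈ 0.033789 - 168.0*I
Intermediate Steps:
d(C) = sqrt(2)*sqrt(C) (d(C) = sqrt((C + 0) + C) = sqrt(C + C) = sqrt(2*C) = sqrt(2)*sqrt(C))
L(r, t) = 2*I*(-6 + (4 + t)/(-4 + r)) (L(r, t) = (-6 + (t + 4)/(r - 4))*(sqrt(2)*sqrt(-2)) = (-6 + (4 + t)/(-4 + r))*(sqrt(2)*(I*sqrt(2))) = (-6 + (4 + t)/(-4 + r))*(2*I) = 2*I*(-6 + (4 + t)/(-4 + r)))
sqrt(-28223 + L(72, 18)) = sqrt(-28223 + 2*I*(28 + 18 - 6*72)/(-4 + 72)) = sqrt(-28223 + 2*I*(28 + 18 - 432)/68) = sqrt(-28223 + 2*I*(1/68)*(-386)) = sqrt(-28223 - 193*I/17)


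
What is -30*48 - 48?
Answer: -1488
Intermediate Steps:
-30*48 - 48 = -1440 - 48 = -1488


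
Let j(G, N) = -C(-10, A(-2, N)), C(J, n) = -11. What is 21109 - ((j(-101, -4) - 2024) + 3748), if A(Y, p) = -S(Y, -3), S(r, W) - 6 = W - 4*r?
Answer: 19374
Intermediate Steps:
S(r, W) = 6 + W - 4*r (S(r, W) = 6 + (W - 4*r) = 6 + W - 4*r)
A(Y, p) = -3 + 4*Y (A(Y, p) = -(6 - 3 - 4*Y) = -(3 - 4*Y) = -3 + 4*Y)
j(G, N) = 11 (j(G, N) = -1*(-11) = 11)
21109 - ((j(-101, -4) - 2024) + 3748) = 21109 - ((11 - 2024) + 3748) = 21109 - (-2013 + 3748) = 21109 - 1*1735 = 21109 - 1735 = 19374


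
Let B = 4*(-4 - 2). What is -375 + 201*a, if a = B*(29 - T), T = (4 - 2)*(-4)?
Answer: -178863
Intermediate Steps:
T = -8 (T = 2*(-4) = -8)
B = -24 (B = 4*(-6) = -24)
a = -888 (a = -24*(29 - 1*(-8)) = -24*(29 + 8) = -24*37 = -888)
-375 + 201*a = -375 + 201*(-888) = -375 - 178488 = -178863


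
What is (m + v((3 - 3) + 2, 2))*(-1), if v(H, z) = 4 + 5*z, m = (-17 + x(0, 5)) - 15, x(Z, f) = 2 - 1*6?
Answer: 22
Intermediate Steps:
x(Z, f) = -4 (x(Z, f) = 2 - 6 = -4)
m = -36 (m = (-17 - 4) - 15 = -21 - 15 = -36)
(m + v((3 - 3) + 2, 2))*(-1) = (-36 + (4 + 5*2))*(-1) = (-36 + (4 + 10))*(-1) = (-36 + 14)*(-1) = -22*(-1) = 22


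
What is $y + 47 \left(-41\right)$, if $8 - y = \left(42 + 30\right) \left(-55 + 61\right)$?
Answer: $-2351$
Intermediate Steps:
$y = -424$ ($y = 8 - \left(42 + 30\right) \left(-55 + 61\right) = 8 - 72 \cdot 6 = 8 - 432 = -424$)
$y + 47 \left(-41\right) = -424 + 47 \left(-41\right) = -424 - 1927 = -2351$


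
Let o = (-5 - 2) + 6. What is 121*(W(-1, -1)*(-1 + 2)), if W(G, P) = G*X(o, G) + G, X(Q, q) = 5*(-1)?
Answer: 484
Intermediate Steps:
o = -1 (o = -7 + 6 = -1)
X(Q, q) = -5
W(G, P) = -4*G (W(G, P) = G*(-5) + G = -5*G + G = -4*G)
121*(W(-1, -1)*(-1 + 2)) = 121*((-4*(-1))*(-1 + 2)) = 121*(4*1) = 121*4 = 484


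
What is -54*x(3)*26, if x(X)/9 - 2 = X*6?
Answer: -252720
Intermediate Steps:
x(X) = 18 + 54*X (x(X) = 18 + 9*(X*6) = 18 + 9*(6*X) = 18 + 54*X)
-54*x(3)*26 = -54*(18 + 54*3)*26 = -54*(18 + 162)*26 = -54*180*26 = -9720*26 = -252720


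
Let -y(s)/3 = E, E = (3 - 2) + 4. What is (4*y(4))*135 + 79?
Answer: -8021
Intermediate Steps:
E = 5 (E = 1 + 4 = 5)
y(s) = -15 (y(s) = -3*5 = -15)
(4*y(4))*135 + 79 = (4*(-15))*135 + 79 = -60*135 + 79 = -8100 + 79 = -8021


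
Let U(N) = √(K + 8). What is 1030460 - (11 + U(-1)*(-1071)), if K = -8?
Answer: 1030449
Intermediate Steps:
U(N) = 0 (U(N) = √(-8 + 8) = √0 = 0)
1030460 - (11 + U(-1)*(-1071)) = 1030460 - (11 + 0*(-1071)) = 1030460 - (11 + 0) = 1030460 - 1*11 = 1030460 - 11 = 1030449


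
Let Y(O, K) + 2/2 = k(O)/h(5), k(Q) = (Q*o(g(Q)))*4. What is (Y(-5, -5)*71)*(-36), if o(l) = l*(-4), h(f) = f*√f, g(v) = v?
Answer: 2556 + 40896*√5 ≈ 94002.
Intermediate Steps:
h(f) = f^(3/2)
o(l) = -4*l
k(Q) = -16*Q² (k(Q) = (Q*(-4*Q))*4 = -4*Q²*4 = -16*Q²)
Y(O, K) = -1 - 16*√5*O²/25 (Y(O, K) = -1 + (-16*O²)/(5^(3/2)) = -1 + (-16*O²)/((5*√5)) = -1 + (-16*O²)*(√5/25) = -1 - 16*√5*O²/25)
(Y(-5, -5)*71)*(-36) = ((-1 - 16/25*√5*(-5)²)*71)*(-36) = ((-1 - 16/25*√5*25)*71)*(-36) = ((-1 - 16*√5)*71)*(-36) = (-71 - 1136*√5)*(-36) = 2556 + 40896*√5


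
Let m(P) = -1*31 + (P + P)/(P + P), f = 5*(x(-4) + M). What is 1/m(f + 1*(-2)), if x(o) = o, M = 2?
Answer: -1/30 ≈ -0.033333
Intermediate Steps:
f = -10 (f = 5*(-4 + 2) = 5*(-2) = -10)
m(P) = -30 (m(P) = -31 + (2*P)/((2*P)) = -31 + (2*P)*(1/(2*P)) = -31 + 1 = -30)
1/m(f + 1*(-2)) = 1/(-30) = -1/30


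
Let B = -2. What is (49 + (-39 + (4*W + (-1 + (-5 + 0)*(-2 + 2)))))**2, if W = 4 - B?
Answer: 1089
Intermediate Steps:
W = 6 (W = 4 - 1*(-2) = 4 + 2 = 6)
(49 + (-39 + (4*W + (-1 + (-5 + 0)*(-2 + 2)))))**2 = (49 + (-39 + (4*6 + (-1 + (-5 + 0)*(-2 + 2)))))**2 = (49 + (-39 + (24 + (-1 - 5*0))))**2 = (49 + (-39 + (24 + (-1 + 0))))**2 = (49 + (-39 + (24 - 1)))**2 = (49 + (-39 + 23))**2 = (49 - 16)**2 = 33**2 = 1089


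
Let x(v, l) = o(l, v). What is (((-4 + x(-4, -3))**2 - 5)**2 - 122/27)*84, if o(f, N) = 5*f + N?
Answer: 207576040/9 ≈ 2.3064e+7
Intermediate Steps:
o(f, N) = N + 5*f
x(v, l) = v + 5*l
(((-4 + x(-4, -3))**2 - 5)**2 - 122/27)*84 = (((-4 + (-4 + 5*(-3)))**2 - 5)**2 - 122/27)*84 = (((-4 + (-4 - 15))**2 - 5)**2 - 122*1/27)*84 = (((-4 - 19)**2 - 5)**2 - 122/27)*84 = (((-23)**2 - 5)**2 - 122/27)*84 = ((529 - 5)**2 - 122/27)*84 = (524**2 - 122/27)*84 = (274576 - 122/27)*84 = (7413430/27)*84 = 207576040/9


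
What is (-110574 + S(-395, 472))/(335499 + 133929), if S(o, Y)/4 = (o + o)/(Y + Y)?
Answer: -13048127/55392504 ≈ -0.23556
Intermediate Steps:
S(o, Y) = 4*o/Y (S(o, Y) = 4*((o + o)/(Y + Y)) = 4*((2*o)/((2*Y))) = 4*((2*o)*(1/(2*Y))) = 4*(o/Y) = 4*o/Y)
(-110574 + S(-395, 472))/(335499 + 133929) = (-110574 + 4*(-395)/472)/(335499 + 133929) = (-110574 + 4*(-395)*(1/472))/469428 = (-110574 - 395/118)*(1/469428) = -13048127/118*1/469428 = -13048127/55392504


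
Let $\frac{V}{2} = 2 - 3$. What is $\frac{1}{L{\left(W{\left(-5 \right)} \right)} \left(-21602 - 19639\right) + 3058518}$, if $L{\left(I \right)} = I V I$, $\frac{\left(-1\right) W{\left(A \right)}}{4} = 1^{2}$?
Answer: $\frac{1}{4378230} \approx 2.284 \cdot 10^{-7}$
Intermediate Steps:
$V = -2$ ($V = 2 \left(2 - 3\right) = 2 \left(-1\right) = -2$)
$W{\left(A \right)} = -4$ ($W{\left(A \right)} = - 4 \cdot 1^{2} = \left(-4\right) 1 = -4$)
$L{\left(I \right)} = - 2 I^{2}$ ($L{\left(I \right)} = I \left(-2\right) I = - 2 I I = - 2 I^{2}$)
$\frac{1}{L{\left(W{\left(-5 \right)} \right)} \left(-21602 - 19639\right) + 3058518} = \frac{1}{- 2 \left(-4\right)^{2} \left(-21602 - 19639\right) + 3058518} = \frac{1}{\left(-2\right) 16 \left(-41241\right) + 3058518} = \frac{1}{\left(-32\right) \left(-41241\right) + 3058518} = \frac{1}{1319712 + 3058518} = \frac{1}{4378230}$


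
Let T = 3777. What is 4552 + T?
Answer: 8329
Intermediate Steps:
4552 + T = 4552 + 3777 = 8329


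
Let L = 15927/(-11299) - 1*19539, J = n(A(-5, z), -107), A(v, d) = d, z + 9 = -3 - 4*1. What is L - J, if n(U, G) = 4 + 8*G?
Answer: -211160340/11299 ≈ -18688.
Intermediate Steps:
z = -16 (z = -9 + (-3 - 4*1) = -9 + (-3 - 4) = -9 - 7 = -16)
J = -852 (J = 4 + 8*(-107) = 4 - 856 = -852)
L = -220787088/11299 (L = 15927*(-1/11299) - 19539 = -15927/11299 - 19539 = -220787088/11299 ≈ -19540.)
L - J = -220787088/11299 - 1*(-852) = -220787088/11299 + 852 = -211160340/11299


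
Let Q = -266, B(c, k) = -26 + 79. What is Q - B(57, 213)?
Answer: -319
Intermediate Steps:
B(c, k) = 53
Q - B(57, 213) = -266 - 1*53 = -266 - 53 = -319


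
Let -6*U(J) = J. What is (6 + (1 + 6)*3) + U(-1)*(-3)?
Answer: 53/2 ≈ 26.500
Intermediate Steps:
U(J) = -J/6
(6 + (1 + 6)*3) + U(-1)*(-3) = (6 + (1 + 6)*3) - ⅙*(-1)*(-3) = (6 + 7*3) + (⅙)*(-3) = (6 + 21) - ½ = 27 - ½ = 53/2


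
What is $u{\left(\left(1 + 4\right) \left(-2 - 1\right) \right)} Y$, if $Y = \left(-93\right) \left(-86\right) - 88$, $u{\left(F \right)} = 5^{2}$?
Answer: $197750$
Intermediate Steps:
$u{\left(F \right)} = 25$
$Y = 7910$ ($Y = 7998 - 88 = 7910$)
$u{\left(\left(1 + 4\right) \left(-2 - 1\right) \right)} Y = 25 \cdot 7910 = 197750$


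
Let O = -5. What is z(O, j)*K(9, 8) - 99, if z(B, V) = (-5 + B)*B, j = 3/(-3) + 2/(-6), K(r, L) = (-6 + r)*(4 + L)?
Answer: 1701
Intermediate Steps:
j = -4/3 (j = 3*(-⅓) + 2*(-⅙) = -1 - ⅓ = -4/3 ≈ -1.3333)
z(B, V) = B*(-5 + B)
z(O, j)*K(9, 8) - 99 = (-5*(-5 - 5))*(-24 - 6*8 + 4*9 + 8*9) - 99 = (-5*(-10))*(-24 - 48 + 36 + 72) - 99 = 50*36 - 99 = 1800 - 99 = 1701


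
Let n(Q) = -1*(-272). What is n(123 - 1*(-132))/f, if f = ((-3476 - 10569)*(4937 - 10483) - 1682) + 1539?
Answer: 272/77893427 ≈ 3.4920e-6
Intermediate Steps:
n(Q) = 272
f = 77893427 (f = (-14045*(-5546) - 1682) + 1539 = (77893570 - 1682) + 1539 = 77891888 + 1539 = 77893427)
n(123 - 1*(-132))/f = 272/77893427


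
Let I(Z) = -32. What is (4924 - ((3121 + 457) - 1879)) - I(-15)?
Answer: 3257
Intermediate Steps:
(4924 - ((3121 + 457) - 1879)) - I(-15) = (4924 - ((3121 + 457) - 1879)) - 1*(-32) = (4924 - (3578 - 1879)) + 32 = (4924 - 1*1699) + 32 = (4924 - 1699) + 32 = 3225 + 32 = 3257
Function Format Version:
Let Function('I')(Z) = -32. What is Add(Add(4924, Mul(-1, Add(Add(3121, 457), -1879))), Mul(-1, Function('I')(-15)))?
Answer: 3257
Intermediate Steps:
Add(Add(4924, Mul(-1, Add(Add(3121, 457), -1879))), Mul(-1, Function('I')(-15))) = Add(Add(4924, Mul(-1, Add(Add(3121, 457), -1879))), Mul(-1, -32)) = Add(Add(4924, Mul(-1, Add(3578, -1879))), 32) = Add(Add(4924, Mul(-1, 1699)), 32) = Add(Add(4924, -1699), 32) = Add(3225, 32) = 3257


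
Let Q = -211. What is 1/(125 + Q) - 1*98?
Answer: -8429/86 ≈ -98.012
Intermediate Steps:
1/(125 + Q) - 1*98 = 1/(125 - 211) - 1*98 = 1/(-86) - 98 = -1/86 - 98 = -8429/86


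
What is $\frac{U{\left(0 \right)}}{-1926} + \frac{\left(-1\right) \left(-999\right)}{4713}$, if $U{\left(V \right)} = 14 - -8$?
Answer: $\frac{303398}{1512873} \approx 0.20054$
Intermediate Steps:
$U{\left(V \right)} = 22$ ($U{\left(V \right)} = 14 + 8 = 22$)
$\frac{U{\left(0 \right)}}{-1926} + \frac{\left(-1\right) \left(-999\right)}{4713} = \frac{22}{-1926} + \frac{\left(-1\right) \left(-999\right)}{4713} = 22 \left(- \frac{1}{1926}\right) + 999 \cdot \frac{1}{4713} = - \frac{11}{963} + \frac{333}{1571} = \frac{303398}{1512873}$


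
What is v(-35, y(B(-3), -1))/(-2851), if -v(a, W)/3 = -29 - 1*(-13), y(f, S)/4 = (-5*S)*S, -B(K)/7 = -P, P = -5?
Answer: -48/2851 ≈ -0.016836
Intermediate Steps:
B(K) = -35 (B(K) = -(-7)*(-5) = -7*5 = -35)
y(f, S) = -20*S² (y(f, S) = 4*((-5*S)*S) = 4*(-5*S²) = -20*S²)
v(a, W) = 48 (v(a, W) = -3*(-29 - 1*(-13)) = -3*(-29 + 13) = -3*(-16) = 48)
v(-35, y(B(-3), -1))/(-2851) = 48/(-2851) = 48*(-1/2851) = -48/2851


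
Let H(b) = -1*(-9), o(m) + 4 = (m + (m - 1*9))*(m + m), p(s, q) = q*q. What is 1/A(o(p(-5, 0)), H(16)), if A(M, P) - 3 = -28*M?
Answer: 1/115 ≈ 0.0086956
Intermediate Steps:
p(s, q) = q²
o(m) = -4 + 2*m*(-9 + 2*m) (o(m) = -4 + (m + (m - 1*9))*(m + m) = -4 + (m + (m - 9))*(2*m) = -4 + (m + (-9 + m))*(2*m) = -4 + (-9 + 2*m)*(2*m) = -4 + 2*m*(-9 + 2*m))
H(b) = 9
A(M, P) = 3 - 28*M
1/A(o(p(-5, 0)), H(16)) = 1/(3 - 28*(-4 - 18*0² + 4*(0²)²)) = 1/(3 - 28*(-4 - 18*0 + 4*0²)) = 1/(3 - 28*(-4 + 0 + 4*0)) = 1/(3 - 28*(-4 + 0 + 0)) = 1/(3 - 28*(-4)) = 1/(3 + 112) = 1/115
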